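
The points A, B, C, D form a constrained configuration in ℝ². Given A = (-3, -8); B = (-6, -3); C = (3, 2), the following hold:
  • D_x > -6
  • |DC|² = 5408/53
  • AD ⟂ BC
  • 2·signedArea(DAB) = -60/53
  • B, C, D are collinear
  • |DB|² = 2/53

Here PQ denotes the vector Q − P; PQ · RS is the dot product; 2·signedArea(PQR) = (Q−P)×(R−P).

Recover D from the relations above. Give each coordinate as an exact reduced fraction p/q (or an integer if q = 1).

D = (-309/53, -154/53)

1. D_x = -309/53  [B, C, D are collinear ∩ AD ⟂ BC]
2. D_y = -154/53  [B, C, D are collinear ∩ AD ⟂ BC]
   → D = (-309/53, -154/53)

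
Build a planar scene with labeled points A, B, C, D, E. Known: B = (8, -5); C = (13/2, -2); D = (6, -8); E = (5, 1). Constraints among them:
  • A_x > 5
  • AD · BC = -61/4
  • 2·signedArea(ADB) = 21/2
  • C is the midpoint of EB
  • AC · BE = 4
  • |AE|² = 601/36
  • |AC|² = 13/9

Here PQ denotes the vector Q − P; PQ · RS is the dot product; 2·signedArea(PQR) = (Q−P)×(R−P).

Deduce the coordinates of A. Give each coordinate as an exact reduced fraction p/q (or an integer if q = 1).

1. A_x = 35/6  [AD · BC = -61/4 ∩ 2·signedArea(ADB) = 21/2]
2. A_y = -3  [AD · BC = -61/4 ∩ 2·signedArea(ADB) = 21/2]
   → A = (35/6, -3)

A = (35/6, -3)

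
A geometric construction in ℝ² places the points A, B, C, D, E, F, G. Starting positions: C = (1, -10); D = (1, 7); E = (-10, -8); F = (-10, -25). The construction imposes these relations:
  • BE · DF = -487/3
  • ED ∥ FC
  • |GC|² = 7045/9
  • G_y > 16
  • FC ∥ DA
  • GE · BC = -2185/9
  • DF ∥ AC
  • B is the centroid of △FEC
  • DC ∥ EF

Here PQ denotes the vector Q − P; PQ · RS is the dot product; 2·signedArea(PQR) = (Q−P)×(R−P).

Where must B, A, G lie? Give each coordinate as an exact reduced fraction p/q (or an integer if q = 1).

1. B_x = -19/3  [B is the centroid of △FEC]
2. B_y = -43/3  [B is the centroid of △FEC]
   → B = (-19/3, -43/3)
3. A_x = 12  [DF ∥ AC ∩ FC ∥ DA]
4. A_y = 22  [DF ∥ AC ∩ FC ∥ DA]
   → A = (12, 22)
5. G_x = 25/3  [line -22/3·x + -13/3·y + 1213/9 = 0 ∩ |GC|² = 7045/9]
6. G_y = 17  [line -22/3·x + -13/3·y + 1213/9 = 0 ∩ |GC|² = 7045/9]
   → G = (25/3, 17)

A = (12, 22)
B = (-19/3, -43/3)
G = (25/3, 17)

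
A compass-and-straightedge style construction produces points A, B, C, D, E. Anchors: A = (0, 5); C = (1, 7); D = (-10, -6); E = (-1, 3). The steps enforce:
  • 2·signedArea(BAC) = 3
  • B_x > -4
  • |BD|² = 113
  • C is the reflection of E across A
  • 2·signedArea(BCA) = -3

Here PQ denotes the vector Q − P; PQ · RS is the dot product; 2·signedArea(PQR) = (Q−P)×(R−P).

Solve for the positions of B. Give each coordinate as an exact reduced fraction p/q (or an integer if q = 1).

1. B_x = -3  [line -2·x + 1·y + -8 = 0 ∩ |BD|² = 113]
2. B_y = 2  [line -2·x + 1·y + -8 = 0 ∩ |BD|² = 113]
   → B = (-3, 2)

B = (-3, 2)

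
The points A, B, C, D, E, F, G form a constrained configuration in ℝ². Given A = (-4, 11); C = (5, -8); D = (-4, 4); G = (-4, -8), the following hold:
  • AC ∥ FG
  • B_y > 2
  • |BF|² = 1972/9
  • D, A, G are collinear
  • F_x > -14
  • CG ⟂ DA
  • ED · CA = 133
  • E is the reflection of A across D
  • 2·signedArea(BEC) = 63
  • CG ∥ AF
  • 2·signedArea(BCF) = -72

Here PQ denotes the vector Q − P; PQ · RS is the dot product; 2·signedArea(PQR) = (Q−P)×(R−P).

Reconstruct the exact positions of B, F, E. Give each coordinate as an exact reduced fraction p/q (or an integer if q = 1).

B = (-1, 7/3)
E = (-4, -3)
F = (-13, 11)

1. F_x = -13  [AC ∥ FG ∩ CG ∥ AF]
2. F_y = 11  [AC ∥ FG ∩ CG ∥ AF]
   → F = (-13, 11)
3. E_x = -4  [E is the reflection of A across D]
4. E_y = -3  [E is the reflection of A across D]
   → E = (-4, -3)
5. B_x = -1  [2·signedArea(BEC) = 63 ∩ 2·signedArea(BCF) = -72]
6. B_y = 7/3  [2·signedArea(BEC) = 63 ∩ 2·signedArea(BCF) = -72]
   → B = (-1, 7/3)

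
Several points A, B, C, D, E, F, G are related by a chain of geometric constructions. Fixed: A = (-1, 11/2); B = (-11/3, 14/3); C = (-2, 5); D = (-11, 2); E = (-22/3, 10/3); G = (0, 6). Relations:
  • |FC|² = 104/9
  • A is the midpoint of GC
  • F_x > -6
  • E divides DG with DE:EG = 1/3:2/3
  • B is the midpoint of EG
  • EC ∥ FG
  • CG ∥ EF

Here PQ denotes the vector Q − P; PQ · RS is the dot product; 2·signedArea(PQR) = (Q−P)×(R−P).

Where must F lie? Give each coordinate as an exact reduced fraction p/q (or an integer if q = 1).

1. F_x = -16/3  [EC ∥ FG ∩ CG ∥ EF]
2. F_y = 13/3  [EC ∥ FG ∩ CG ∥ EF]
   → F = (-16/3, 13/3)

F = (-16/3, 13/3)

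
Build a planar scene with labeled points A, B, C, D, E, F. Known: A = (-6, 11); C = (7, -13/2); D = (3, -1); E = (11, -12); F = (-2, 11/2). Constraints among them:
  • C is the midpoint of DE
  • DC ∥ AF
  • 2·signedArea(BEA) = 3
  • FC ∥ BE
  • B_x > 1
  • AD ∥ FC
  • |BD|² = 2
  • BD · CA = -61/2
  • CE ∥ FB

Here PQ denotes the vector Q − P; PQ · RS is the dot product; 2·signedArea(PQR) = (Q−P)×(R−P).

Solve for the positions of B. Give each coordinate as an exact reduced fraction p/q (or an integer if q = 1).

1. B_x = 2  [FC ∥ BE ∩ CE ∥ FB]
2. B_y = 0  [FC ∥ BE ∩ CE ∥ FB]
   → B = (2, 0)

B = (2, 0)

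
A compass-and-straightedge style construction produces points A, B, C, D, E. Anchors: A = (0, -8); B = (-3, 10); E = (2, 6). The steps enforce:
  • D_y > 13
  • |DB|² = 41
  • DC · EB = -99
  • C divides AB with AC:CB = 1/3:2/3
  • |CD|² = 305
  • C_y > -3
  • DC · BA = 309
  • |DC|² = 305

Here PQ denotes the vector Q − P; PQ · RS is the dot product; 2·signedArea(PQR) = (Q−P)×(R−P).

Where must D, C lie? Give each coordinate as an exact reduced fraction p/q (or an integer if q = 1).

C = (-1, -2)
D = (-8, 14)

1. C_x = -1  [C divides AB with AC:CB = 1/3:2/3]
2. C_y = -2  [C divides AB with AC:CB = 1/3:2/3]
   → C = (-1, -2)
3. D_x = -8  [DC · BA = 309 ∩ DC · EB = -99]
4. D_y = 14  [DC · BA = 309 ∩ DC · EB = -99]
   → D = (-8, 14)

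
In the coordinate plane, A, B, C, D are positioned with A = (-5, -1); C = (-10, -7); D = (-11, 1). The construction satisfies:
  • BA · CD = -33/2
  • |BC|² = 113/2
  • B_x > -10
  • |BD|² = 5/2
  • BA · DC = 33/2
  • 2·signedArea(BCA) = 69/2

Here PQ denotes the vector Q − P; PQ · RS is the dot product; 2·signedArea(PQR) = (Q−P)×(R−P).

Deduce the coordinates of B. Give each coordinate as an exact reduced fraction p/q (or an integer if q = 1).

1. B_x = -19/2  [2·signedArea(BCA) = 69/2 ∩ BA · DC = 33/2]
2. B_y = 1/2  [2·signedArea(BCA) = 69/2 ∩ BA · DC = 33/2]
   → B = (-19/2, 1/2)

B = (-19/2, 1/2)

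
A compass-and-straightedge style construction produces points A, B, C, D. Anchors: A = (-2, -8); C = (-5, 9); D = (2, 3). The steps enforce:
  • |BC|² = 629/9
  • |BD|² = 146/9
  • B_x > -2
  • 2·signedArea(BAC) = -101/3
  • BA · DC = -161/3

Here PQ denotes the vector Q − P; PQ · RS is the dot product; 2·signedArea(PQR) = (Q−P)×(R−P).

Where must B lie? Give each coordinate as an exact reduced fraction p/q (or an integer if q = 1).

B = (-5/3, 4/3)

1. B_x = -5/3  [2·signedArea(BAC) = -101/3 ∩ BA · DC = -161/3]
2. B_y = 4/3  [2·signedArea(BAC) = -101/3 ∩ BA · DC = -161/3]
   → B = (-5/3, 4/3)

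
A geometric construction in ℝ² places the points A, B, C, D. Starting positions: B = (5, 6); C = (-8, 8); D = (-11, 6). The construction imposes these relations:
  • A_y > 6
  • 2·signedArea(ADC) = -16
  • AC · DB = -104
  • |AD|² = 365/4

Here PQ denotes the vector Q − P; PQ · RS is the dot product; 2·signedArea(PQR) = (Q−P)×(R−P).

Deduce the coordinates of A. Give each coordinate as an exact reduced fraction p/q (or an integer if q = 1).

A = (-3/2, 7)

1. A_x = -3/2  [AC · DB = -104 ∩ 2·signedArea(ADC) = -16]
2. A_y = 7  [AC · DB = -104 ∩ 2·signedArea(ADC) = -16]
   → A = (-3/2, 7)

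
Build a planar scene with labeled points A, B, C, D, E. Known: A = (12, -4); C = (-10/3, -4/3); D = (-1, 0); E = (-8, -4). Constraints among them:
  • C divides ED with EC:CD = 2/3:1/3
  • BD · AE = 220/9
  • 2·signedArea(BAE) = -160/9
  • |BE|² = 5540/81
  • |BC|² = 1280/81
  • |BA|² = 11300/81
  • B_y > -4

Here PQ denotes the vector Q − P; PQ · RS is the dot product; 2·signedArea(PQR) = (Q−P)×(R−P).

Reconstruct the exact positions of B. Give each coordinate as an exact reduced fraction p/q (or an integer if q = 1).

B = (2/9, -28/9)

1. B_x = 2/9  [2·signedArea(BAE) = -160/9 ∩ BD · AE = 220/9]
2. B_y = -28/9  [2·signedArea(BAE) = -160/9 ∩ BD · AE = 220/9]
   → B = (2/9, -28/9)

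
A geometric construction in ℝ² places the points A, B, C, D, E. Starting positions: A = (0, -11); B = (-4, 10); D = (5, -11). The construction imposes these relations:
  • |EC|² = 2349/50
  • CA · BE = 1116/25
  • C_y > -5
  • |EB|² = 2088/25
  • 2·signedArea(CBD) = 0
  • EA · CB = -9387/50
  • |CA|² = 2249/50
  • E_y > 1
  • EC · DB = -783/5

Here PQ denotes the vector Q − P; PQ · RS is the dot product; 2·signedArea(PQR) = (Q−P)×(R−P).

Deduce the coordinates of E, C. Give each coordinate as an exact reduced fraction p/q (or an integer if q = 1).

C = (23/10, -47/10)
E = (-2/5, 8/5)

1. C_x = 23/10  [line 21·x + 9·y + -6 = 0 ∩ |CA|² = 2249/50]
2. C_y = -47/10  [line 21·x + 9·y + -6 = 0 ∩ |CA|² = 2249/50]
   → C = (23/10, -47/10)
3. E_x = -2/5  [EA · CB = -9387/50 ∩ CA · BE = 1116/25]
4. E_y = 8/5  [EA · CB = -9387/50 ∩ CA · BE = 1116/25]
   → E = (-2/5, 8/5)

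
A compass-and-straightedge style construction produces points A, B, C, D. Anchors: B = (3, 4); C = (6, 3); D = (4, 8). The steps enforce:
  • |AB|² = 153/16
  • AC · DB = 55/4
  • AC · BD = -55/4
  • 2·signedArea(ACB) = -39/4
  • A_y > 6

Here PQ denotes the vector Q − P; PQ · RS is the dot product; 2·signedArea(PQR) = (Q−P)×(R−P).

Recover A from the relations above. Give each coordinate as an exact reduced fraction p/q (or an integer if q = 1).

1. A_x = 15/4  [AC · BD = -55/4 ∩ 2·signedArea(ACB) = -39/4]
2. A_y = 7  [AC · BD = -55/4 ∩ 2·signedArea(ACB) = -39/4]
   → A = (15/4, 7)

A = (15/4, 7)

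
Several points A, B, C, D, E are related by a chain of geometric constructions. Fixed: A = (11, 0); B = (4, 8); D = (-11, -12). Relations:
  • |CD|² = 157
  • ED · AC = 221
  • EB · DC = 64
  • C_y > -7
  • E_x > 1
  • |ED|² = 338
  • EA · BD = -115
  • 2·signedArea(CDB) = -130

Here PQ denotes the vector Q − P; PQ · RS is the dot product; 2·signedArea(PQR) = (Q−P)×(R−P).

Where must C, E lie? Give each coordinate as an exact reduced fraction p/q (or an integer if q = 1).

C = (0, -6)
E = (2, 1)

1. C_x = 0  [line -20·x + 15·y + 90 = 0 ∩ |CD|² = 157]
2. C_y = -6  [line -20·x + 15·y + 90 = 0 ∩ |CD|² = 157]
   → C = (0, -6)
3. E_x = 2  [EA · BD = -115 ∩ ED · AC = 221]
4. E_y = 1  [EA · BD = -115 ∩ ED · AC = 221]
   → E = (2, 1)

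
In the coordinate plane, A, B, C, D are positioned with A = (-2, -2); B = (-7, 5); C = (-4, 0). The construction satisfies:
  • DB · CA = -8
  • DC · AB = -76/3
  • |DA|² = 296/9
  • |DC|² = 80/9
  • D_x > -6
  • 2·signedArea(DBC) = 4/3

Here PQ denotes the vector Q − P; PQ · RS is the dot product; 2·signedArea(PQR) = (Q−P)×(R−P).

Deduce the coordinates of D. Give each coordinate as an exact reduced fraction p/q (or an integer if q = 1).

D = (-16/3, 8/3)

1. D_x = -16/3  [DB · CA = -8 ∩ DC · AB = -76/3]
2. D_y = 8/3  [DB · CA = -8 ∩ DC · AB = -76/3]
   → D = (-16/3, 8/3)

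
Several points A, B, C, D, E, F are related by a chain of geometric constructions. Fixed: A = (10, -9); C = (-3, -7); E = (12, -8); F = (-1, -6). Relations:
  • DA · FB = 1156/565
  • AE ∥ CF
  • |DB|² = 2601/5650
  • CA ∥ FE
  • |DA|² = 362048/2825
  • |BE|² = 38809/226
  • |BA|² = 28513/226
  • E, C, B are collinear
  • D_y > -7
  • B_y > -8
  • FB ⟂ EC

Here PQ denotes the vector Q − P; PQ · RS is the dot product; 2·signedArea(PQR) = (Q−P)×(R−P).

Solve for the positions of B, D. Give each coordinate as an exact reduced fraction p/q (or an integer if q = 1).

1. B_x = -243/226  [E, C, B are collinear ∩ FB ⟂ EC]
2. B_y = -1611/226  [E, C, B are collinear ∩ FB ⟂ EC]
   → B = (-243/226, -1611/226)
3. D_x = -582/565  [line 17/226·x + 255/226·y + 8313/1130 = 0 ∩ |DA|² = 362048/2825]
4. D_y = -729/113  [line 17/226·x + 255/226·y + 8313/1130 = 0 ∩ |DA|² = 362048/2825]
   → D = (-582/565, -729/113)

B = (-243/226, -1611/226)
D = (-582/565, -729/113)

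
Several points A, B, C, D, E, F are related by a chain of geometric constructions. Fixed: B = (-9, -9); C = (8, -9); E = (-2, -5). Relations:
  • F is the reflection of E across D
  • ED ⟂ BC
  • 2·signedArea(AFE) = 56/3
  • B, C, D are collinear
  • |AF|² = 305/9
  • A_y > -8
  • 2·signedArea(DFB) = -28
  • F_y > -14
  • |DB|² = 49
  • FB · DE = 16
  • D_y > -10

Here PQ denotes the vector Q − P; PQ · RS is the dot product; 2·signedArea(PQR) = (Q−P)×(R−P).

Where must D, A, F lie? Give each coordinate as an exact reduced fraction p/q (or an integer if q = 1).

A = (-13/3, -23/3)
D = (-2, -9)
F = (-2, -13)

1. D_x = -2  [B, C, D are collinear ∩ ED ⟂ BC]
2. D_y = -9  [B, C, D are collinear ∩ ED ⟂ BC]
   → D = (-2, -9)
3. F_x = -2  [F is the reflection of E across D]
4. F_y = -13  [F is the reflection of E across D]
   → F = (-2, -13)
5. A_x = -13/3  [2·signedArea(AFE) = 56/3]
6. A_y = -23/3  [|AF|² = 305/9]
   → A = (-13/3, -23/3)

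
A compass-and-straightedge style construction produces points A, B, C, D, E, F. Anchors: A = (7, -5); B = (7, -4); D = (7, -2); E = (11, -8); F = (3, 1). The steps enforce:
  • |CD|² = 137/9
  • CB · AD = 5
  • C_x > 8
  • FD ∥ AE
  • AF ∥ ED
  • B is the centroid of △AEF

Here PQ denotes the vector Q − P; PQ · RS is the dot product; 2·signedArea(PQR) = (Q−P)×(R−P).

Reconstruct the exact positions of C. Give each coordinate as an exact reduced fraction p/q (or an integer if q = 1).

C = (25/3, -17/3)

1. C_y = -17/3  [CB · AD = 5]
2. C_x = 25/3  [|CD|² = 137/9]
   → C = (25/3, -17/3)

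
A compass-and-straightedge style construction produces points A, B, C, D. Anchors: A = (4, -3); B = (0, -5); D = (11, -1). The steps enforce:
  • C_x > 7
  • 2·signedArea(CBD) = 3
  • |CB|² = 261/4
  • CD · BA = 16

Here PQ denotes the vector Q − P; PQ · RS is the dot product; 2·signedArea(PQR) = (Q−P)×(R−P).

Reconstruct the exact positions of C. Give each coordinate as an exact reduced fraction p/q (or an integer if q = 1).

C = (15/2, -2)

1. C_x = 15/2  [2·signedArea(CBD) = 3 ∩ CD · BA = 16]
2. C_y = -2  [2·signedArea(CBD) = 3 ∩ CD · BA = 16]
   → C = (15/2, -2)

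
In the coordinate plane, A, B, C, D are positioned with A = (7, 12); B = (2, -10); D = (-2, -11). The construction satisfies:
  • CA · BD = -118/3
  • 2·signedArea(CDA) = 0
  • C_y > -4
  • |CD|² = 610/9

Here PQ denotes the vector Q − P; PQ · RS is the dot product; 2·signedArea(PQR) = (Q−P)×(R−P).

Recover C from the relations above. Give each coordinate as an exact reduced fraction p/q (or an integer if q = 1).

1. C_x = 1  [2·signedArea(CDA) = 0 ∩ CA · BD = -118/3]
2. C_y = -10/3  [2·signedArea(CDA) = 0 ∩ CA · BD = -118/3]
   → C = (1, -10/3)

C = (1, -10/3)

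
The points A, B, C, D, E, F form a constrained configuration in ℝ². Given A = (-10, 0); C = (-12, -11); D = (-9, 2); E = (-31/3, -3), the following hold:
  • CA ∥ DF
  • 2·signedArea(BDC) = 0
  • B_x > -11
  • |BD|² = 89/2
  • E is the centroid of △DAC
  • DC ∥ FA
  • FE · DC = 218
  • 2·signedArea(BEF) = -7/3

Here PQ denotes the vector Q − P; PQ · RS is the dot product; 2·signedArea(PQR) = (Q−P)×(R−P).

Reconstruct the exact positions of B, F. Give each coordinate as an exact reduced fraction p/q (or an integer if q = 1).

1. F_x = -7  [DC ∥ FA ∩ CA ∥ DF]
2. F_y = 13  [DC ∥ FA ∩ CA ∥ DF]
   → F = (-7, 13)
3. B_x = -21/2  [2·signedArea(BDC) = 0 ∩ 2·signedArea(BEF) = -7/3]
4. B_y = -9/2  [2·signedArea(BDC) = 0 ∩ 2·signedArea(BEF) = -7/3]
   → B = (-21/2, -9/2)

B = (-21/2, -9/2)
F = (-7, 13)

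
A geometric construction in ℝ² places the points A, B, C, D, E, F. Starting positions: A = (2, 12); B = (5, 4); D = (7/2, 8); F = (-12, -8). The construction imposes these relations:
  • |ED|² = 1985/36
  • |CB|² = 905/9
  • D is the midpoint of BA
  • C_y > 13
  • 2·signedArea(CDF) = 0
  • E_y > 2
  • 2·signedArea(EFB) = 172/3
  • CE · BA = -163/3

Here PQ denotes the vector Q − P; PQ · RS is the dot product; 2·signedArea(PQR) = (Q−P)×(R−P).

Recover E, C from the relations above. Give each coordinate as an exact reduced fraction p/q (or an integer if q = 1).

C = (26/3, 40/3)
E = (-5/3, 8/3)

1. C_x = 26/3  [line 16·x + -31/2·y + 68 = 0 ∩ |CB|² = 905/9]
2. C_y = 40/3  [line 16·x + -31/2·y + 68 = 0 ∩ |CB|² = 905/9]
   → C = (26/3, 40/3)
3. E_x = -5/3  [2·signedArea(EFB) = 172/3 ∩ CE · BA = -163/3]
4. E_y = 8/3  [2·signedArea(EFB) = 172/3 ∩ CE · BA = -163/3]
   → E = (-5/3, 8/3)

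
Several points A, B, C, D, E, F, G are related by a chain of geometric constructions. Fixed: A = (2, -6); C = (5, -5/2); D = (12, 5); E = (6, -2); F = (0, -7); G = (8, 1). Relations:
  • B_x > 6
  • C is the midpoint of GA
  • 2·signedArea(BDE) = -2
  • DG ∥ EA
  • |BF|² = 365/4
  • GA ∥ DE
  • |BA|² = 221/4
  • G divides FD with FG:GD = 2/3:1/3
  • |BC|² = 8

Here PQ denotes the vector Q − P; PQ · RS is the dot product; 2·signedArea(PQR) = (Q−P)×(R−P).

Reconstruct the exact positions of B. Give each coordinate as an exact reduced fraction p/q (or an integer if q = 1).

B = (7, -1/2)

1. B_x = 7  [line 7·x + -6·y + -52 = 0 ∩ |BC|² = 8]
2. B_y = -1/2  [line 7·x + -6·y + -52 = 0 ∩ |BC|² = 8]
   → B = (7, -1/2)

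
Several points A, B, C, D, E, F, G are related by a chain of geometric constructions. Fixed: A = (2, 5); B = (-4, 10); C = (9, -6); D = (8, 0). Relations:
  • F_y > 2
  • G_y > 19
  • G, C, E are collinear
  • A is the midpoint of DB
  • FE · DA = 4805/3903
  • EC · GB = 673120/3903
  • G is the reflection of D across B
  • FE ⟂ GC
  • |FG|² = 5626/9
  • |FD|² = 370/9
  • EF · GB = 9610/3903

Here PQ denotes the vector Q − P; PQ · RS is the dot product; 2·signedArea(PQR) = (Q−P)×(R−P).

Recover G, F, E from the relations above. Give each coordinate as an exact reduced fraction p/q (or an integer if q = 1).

1. G_x = -16  [G is the reflection of D across B]
2. G_y = 20  [G is the reflection of D across B]
   → G = (-16, 20)
3. E_x = 5077/3903  [G, C, E are collinear ∩ EC · GB = 673120/3903]
4. E_y = 7834/3903  [G, C, E are collinear ∩ EC · GB = 673120/3903]
   → E = (5077/3903, 7834/3903)
5. F_x = 7/3  [FE · DA = 4805/3903 ∩ FE ⟂ GC]
6. F_y = 3  [FE · DA = 4805/3903 ∩ FE ⟂ GC]
   → F = (7/3, 3)

E = (5077/3903, 7834/3903)
F = (7/3, 3)
G = (-16, 20)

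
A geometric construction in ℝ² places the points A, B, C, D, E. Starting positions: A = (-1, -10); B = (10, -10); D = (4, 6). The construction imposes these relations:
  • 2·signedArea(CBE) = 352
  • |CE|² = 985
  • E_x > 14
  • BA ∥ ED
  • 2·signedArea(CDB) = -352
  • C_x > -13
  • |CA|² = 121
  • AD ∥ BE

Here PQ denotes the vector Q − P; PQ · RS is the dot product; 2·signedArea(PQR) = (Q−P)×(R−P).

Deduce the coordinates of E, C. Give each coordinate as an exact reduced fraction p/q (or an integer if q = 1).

1. E_x = 15  [BA ∥ ED ∩ AD ∥ BE]
2. E_y = 6  [BA ∥ ED ∩ AD ∥ BE]
   → E = (15, 6)
3. C_x = -12  [2·signedArea(CBE) = 352 ∩ 2·signedArea(CDB) = -352]
4. C_y = -10  [2·signedArea(CBE) = 352 ∩ 2·signedArea(CDB) = -352]
   → C = (-12, -10)

C = (-12, -10)
E = (15, 6)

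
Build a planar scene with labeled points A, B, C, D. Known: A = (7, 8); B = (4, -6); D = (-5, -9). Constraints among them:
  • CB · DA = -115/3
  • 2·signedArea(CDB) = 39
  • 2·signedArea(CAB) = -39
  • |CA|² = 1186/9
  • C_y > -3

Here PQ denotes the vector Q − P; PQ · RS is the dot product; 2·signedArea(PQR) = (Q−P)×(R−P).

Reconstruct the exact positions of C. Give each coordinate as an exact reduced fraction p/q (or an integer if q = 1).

1. C_x = 2  [2·signedArea(CDB) = 39 ∩ 2·signedArea(CAB) = -39]
2. C_y = -7/3  [2·signedArea(CDB) = 39 ∩ 2·signedArea(CAB) = -39]
   → C = (2, -7/3)

C = (2, -7/3)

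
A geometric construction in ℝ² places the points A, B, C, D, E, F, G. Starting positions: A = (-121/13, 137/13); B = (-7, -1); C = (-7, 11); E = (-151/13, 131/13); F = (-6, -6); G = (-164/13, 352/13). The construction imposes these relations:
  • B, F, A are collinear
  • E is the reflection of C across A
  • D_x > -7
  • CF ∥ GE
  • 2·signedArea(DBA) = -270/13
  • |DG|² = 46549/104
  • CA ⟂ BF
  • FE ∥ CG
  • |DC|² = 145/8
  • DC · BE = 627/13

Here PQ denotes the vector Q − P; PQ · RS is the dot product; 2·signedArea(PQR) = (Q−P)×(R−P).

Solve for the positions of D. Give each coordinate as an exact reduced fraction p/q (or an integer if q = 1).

1. D_x = -27/4  [2·signedArea(DBA) = -270/13 ∩ DC · BE = 627/13]
2. D_y = 27/4  [2·signedArea(DBA) = -270/13 ∩ DC · BE = 627/13]
   → D = (-27/4, 27/4)

D = (-27/4, 27/4)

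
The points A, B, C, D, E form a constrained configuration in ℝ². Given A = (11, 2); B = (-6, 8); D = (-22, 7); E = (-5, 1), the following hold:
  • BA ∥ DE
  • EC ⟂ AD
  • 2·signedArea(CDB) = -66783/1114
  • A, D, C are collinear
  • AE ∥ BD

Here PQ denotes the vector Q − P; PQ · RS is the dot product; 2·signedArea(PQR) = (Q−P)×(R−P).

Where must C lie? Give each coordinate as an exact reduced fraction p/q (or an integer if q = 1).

C = (-5005/1114, 4843/1114)

1. C_x = -5005/1114  [A, D, C are collinear ∩ EC ⟂ AD]
2. C_y = 4843/1114  [A, D, C are collinear ∩ EC ⟂ AD]
   → C = (-5005/1114, 4843/1114)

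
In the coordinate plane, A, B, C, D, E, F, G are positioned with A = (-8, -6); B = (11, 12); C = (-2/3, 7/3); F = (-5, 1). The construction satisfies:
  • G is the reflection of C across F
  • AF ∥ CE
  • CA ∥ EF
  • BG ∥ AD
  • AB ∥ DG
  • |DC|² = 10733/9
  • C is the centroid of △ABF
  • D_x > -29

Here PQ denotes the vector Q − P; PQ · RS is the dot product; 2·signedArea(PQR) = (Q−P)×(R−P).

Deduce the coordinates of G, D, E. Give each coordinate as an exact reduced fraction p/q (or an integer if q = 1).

D = (-85/3, -55/3)
E = (7/3, 28/3)
G = (-28/3, -1/3)

1. G_x = -28/3  [G is the reflection of C across F]
2. G_y = -1/3  [G is the reflection of C across F]
   → G = (-28/3, -1/3)
3. D_x = -85/3  [AB ∥ DG ∩ BG ∥ AD]
4. D_y = -55/3  [AB ∥ DG ∩ BG ∥ AD]
   → D = (-85/3, -55/3)
5. E_x = 7/3  [CA ∥ EF ∩ AF ∥ CE]
6. E_y = 28/3  [CA ∥ EF ∩ AF ∥ CE]
   → E = (7/3, 28/3)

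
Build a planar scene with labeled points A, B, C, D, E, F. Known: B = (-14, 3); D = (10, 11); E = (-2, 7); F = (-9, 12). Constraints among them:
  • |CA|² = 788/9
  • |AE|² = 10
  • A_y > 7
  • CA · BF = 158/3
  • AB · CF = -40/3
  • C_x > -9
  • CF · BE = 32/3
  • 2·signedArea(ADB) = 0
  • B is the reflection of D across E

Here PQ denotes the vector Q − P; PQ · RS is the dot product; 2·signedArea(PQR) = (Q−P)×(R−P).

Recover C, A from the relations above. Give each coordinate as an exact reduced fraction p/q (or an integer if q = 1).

A = (1, 8)
C = (-25/3, 22/3)

1. A_x = 1  [line 8·x + -24·y + 184 = 0 ∩ |AE|² = 10]
2. A_y = 8  [line 8·x + -24·y + 184 = 0 ∩ |AE|² = 10]
   → A = (1, 8)
3. C_x = -25/3  [CA · BF = 158/3 ∩ AB · CF = -40/3]
4. C_y = 22/3  [CA · BF = 158/3 ∩ AB · CF = -40/3]
   → C = (-25/3, 22/3)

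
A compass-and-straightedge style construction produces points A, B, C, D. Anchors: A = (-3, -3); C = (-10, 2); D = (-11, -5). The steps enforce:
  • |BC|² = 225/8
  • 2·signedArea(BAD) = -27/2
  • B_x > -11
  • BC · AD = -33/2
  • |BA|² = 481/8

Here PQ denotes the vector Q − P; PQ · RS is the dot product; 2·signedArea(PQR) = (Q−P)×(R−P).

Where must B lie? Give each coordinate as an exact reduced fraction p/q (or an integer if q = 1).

1. B_x = -43/4  [2·signedArea(BAD) = -27/2 ∩ BC · AD = -33/2]
2. B_y = -13/4  [2·signedArea(BAD) = -27/2 ∩ BC · AD = -33/2]
   → B = (-43/4, -13/4)

B = (-43/4, -13/4)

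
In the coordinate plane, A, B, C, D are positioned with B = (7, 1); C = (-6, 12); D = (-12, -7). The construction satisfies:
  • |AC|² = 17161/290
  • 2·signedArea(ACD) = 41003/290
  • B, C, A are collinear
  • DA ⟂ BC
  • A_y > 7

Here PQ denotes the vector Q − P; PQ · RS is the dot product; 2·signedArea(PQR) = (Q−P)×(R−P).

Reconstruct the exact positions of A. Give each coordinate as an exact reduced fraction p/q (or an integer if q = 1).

1. A_x = -37/290  [B, C, A are collinear ∩ DA ⟂ BC]
2. A_y = 2039/290  [B, C, A are collinear ∩ DA ⟂ BC]
   → A = (-37/290, 2039/290)

A = (-37/290, 2039/290)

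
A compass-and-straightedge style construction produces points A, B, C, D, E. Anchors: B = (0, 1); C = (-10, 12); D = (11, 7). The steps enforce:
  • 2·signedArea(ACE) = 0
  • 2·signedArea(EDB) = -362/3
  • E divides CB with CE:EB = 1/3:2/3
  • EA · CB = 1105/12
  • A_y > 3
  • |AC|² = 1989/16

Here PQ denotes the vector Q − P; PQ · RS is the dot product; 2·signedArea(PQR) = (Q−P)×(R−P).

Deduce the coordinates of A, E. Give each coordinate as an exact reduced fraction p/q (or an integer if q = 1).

A = (-5/2, 15/4)
E = (-20/3, 25/3)

1. E_x = -20/3  [E divides CB with CE:EB = 1/3:2/3]
2. E_y = 25/3  [E divides CB with CE:EB = 1/3:2/3]
   → E = (-20/3, 25/3)
3. A_x = -5/2  [2·signedArea(ACE) = 0 ∩ EA · CB = 1105/12]
4. A_y = 15/4  [2·signedArea(ACE) = 0 ∩ EA · CB = 1105/12]
   → A = (-5/2, 15/4)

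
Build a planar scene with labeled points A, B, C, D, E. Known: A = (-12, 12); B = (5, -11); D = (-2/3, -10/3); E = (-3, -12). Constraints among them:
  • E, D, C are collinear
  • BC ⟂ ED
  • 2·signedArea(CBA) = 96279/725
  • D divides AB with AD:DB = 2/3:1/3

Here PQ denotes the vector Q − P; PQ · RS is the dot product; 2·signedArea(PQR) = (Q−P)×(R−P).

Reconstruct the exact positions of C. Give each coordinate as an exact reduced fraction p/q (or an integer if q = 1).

1. C_x = -1601/725  [E, D, C are collinear ∩ BC ⟂ ED]
2. C_y = -6568/725  [E, D, C are collinear ∩ BC ⟂ ED]
   → C = (-1601/725, -6568/725)

C = (-1601/725, -6568/725)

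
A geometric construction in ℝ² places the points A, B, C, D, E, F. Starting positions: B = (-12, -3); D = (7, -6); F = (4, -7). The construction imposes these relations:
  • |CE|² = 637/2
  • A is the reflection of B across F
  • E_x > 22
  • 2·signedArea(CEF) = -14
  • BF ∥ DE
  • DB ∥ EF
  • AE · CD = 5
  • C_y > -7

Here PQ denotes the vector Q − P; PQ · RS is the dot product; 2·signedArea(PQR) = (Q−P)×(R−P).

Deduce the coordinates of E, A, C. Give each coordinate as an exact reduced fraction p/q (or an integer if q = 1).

A = (20, -11)
C = (11/2, -13/2)
E = (23, -10)

1. E_x = 23  [DB ∥ EF ∩ BF ∥ DE]
2. E_y = -10  [DB ∥ EF ∩ BF ∥ DE]
   → E = (23, -10)
3. A_x = 20  [A is the reflection of B across F]
4. A_y = -11  [A is the reflection of B across F]
   → A = (20, -11)
5. C_x = 11/2  [2·signedArea(CEF) = -14 ∩ AE · CD = 5]
6. C_y = -13/2  [2·signedArea(CEF) = -14 ∩ AE · CD = 5]
   → C = (11/2, -13/2)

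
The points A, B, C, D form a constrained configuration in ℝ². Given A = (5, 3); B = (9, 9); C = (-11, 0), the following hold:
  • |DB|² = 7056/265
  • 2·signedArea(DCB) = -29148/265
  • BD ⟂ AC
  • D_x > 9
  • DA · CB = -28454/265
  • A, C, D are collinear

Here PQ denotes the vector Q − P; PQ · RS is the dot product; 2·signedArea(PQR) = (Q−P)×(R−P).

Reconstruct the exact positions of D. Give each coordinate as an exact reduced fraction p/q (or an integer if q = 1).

D = (2637/265, 1041/265)

1. D_x = 2637/265  [A, C, D are collinear ∩ BD ⟂ AC]
2. D_y = 1041/265  [A, C, D are collinear ∩ BD ⟂ AC]
   → D = (2637/265, 1041/265)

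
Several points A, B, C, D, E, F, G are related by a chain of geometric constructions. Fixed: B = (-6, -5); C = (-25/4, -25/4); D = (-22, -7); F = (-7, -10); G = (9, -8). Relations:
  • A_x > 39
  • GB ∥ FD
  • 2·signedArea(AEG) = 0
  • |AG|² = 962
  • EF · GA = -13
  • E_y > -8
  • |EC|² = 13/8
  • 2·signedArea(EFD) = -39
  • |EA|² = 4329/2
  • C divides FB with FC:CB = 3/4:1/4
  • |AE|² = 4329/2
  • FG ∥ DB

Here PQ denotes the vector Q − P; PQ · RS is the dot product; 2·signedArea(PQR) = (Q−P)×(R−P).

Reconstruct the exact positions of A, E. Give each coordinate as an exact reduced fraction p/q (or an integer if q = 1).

1. E_x = -13/2  [line -3·x + -15·y + -132 = 0 ∩ |EC|² = 13/8]
2. E_y = -15/2  [line -3·x + -15·y + -132 = 0 ∩ |EC|² = 13/8]
   → E = (-13/2, -15/2)
3. A_x = 40  [2·signedArea(AEG) = 0 ∩ EF · GA = -13]
4. A_y = -9  [2·signedArea(AEG) = 0 ∩ EF · GA = -13]
   → A = (40, -9)

A = (40, -9)
E = (-13/2, -15/2)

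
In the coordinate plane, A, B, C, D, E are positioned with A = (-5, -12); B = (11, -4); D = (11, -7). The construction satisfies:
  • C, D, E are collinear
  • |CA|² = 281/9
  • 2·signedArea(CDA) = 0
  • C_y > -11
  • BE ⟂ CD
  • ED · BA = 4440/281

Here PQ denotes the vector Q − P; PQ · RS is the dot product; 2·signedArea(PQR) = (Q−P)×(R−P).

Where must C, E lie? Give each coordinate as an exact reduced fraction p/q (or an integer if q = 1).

1. C_x = 1/3  [line 5·x + -16·y + -167 = 0 ∩ |CA|² = 281/9]
2. C_y = -31/3  [line 5·x + -16·y + -167 = 0 ∩ |CA|² = 281/9]
   → C = (1/3, -31/3)
3. E_x = 3331/281  [C, D, E are collinear ∩ BE ⟂ CD]
4. E_y = -1892/281  [C, D, E are collinear ∩ BE ⟂ CD]
   → E = (3331/281, -1892/281)

C = (1/3, -31/3)
E = (3331/281, -1892/281)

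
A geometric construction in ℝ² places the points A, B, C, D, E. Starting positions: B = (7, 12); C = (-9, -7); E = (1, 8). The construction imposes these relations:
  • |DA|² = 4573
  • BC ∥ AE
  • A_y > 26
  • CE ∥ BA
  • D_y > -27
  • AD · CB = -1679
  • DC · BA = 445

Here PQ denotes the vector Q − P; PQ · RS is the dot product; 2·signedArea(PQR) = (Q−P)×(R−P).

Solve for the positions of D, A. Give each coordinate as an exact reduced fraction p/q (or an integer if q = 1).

1. A_x = 17  [BC ∥ AE ∩ CE ∥ BA]
2. A_y = 27  [BC ∥ AE ∩ CE ∥ BA]
   → A = (17, 27)
3. D_x = -25  [DC · BA = 445 ∩ AD · CB = -1679]
4. D_y = -26  [DC · BA = 445 ∩ AD · CB = -1679]
   → D = (-25, -26)

A = (17, 27)
D = (-25, -26)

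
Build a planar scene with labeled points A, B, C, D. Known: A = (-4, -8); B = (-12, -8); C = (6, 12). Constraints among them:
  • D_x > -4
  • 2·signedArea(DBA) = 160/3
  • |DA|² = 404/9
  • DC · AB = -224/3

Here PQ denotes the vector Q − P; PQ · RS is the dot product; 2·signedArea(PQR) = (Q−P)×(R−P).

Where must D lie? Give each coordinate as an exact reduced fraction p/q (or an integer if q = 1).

D = (-10/3, -4/3)

1. D_x = -10/3  [DC · AB = -224/3 ∩ 2·signedArea(DBA) = 160/3]
2. D_y = -4/3  [DC · AB = -224/3 ∩ 2·signedArea(DBA) = 160/3]
   → D = (-10/3, -4/3)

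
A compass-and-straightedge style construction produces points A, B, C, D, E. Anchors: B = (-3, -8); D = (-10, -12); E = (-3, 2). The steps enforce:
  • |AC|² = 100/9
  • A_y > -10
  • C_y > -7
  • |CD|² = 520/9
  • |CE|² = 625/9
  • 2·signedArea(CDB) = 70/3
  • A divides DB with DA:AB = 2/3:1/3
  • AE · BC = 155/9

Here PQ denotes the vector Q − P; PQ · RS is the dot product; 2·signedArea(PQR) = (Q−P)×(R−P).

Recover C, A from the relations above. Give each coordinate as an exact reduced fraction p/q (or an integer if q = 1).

1. C_x = -16/3  [line -4·x + 7·y + 62/3 = 0 ∩ |CD|² = 520/9]
2. C_y = -6  [line -4·x + 7·y + 62/3 = 0 ∩ |CD|² = 520/9]
   → C = (-16/3, -6)
3. A_x = -16/3  [A divides DB with DA:AB = 2/3:1/3]
4. A_y = -28/3  [A divides DB with DA:AB = 2/3:1/3]
   → A = (-16/3, -28/3)

A = (-16/3, -28/3)
C = (-16/3, -6)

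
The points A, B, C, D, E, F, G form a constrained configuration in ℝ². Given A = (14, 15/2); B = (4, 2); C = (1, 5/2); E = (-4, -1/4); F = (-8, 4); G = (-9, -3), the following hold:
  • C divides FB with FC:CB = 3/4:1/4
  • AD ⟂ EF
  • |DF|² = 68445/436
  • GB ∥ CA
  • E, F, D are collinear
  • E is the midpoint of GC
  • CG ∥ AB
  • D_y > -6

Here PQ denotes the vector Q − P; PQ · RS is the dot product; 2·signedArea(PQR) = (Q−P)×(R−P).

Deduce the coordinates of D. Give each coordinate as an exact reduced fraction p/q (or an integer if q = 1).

1. D_x = 64/109  [E, F, D are collinear ∩ AD ⟂ EF]
2. D_y = -1117/218  [E, F, D are collinear ∩ AD ⟂ EF]
   → D = (64/109, -1117/218)

D = (64/109, -1117/218)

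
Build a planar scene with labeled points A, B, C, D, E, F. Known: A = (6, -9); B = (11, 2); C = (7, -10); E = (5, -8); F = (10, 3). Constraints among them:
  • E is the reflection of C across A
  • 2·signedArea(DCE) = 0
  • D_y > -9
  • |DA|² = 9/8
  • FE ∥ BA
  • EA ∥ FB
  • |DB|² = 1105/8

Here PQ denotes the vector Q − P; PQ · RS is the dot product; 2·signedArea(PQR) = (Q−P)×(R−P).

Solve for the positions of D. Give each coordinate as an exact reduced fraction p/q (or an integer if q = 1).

1. D_x = 21/4  [line -2·x + -2·y + -6 = 0 ∩ |DA|² = 9/8]
2. D_y = -33/4  [line -2·x + -2·y + -6 = 0 ∩ |DA|² = 9/8]
   → D = (21/4, -33/4)

D = (21/4, -33/4)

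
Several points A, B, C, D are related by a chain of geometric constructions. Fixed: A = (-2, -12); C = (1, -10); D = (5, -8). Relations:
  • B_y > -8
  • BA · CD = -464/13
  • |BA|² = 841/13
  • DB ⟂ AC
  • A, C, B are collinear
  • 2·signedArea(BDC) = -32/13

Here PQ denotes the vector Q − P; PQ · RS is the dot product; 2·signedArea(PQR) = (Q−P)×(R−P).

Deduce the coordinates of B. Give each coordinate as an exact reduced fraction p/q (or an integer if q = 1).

1. B_x = 61/13  [A, C, B are collinear ∩ DB ⟂ AC]
2. B_y = -98/13  [A, C, B are collinear ∩ DB ⟂ AC]
   → B = (61/13, -98/13)

B = (61/13, -98/13)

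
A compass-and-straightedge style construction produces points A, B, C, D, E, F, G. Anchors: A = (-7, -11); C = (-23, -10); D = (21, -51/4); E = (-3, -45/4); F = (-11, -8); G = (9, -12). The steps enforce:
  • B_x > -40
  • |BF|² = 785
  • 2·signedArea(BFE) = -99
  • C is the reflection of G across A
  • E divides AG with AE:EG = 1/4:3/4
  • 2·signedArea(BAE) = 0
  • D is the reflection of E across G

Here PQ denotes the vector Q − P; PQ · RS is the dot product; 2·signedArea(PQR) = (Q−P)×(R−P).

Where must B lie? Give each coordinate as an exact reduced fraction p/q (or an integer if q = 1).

B = (-39, -9)

1. B_x = -39  [2·signedArea(BAE) = 0 ∩ 2·signedArea(BFE) = -99]
2. B_y = -9  [2·signedArea(BAE) = 0 ∩ 2·signedArea(BFE) = -99]
   → B = (-39, -9)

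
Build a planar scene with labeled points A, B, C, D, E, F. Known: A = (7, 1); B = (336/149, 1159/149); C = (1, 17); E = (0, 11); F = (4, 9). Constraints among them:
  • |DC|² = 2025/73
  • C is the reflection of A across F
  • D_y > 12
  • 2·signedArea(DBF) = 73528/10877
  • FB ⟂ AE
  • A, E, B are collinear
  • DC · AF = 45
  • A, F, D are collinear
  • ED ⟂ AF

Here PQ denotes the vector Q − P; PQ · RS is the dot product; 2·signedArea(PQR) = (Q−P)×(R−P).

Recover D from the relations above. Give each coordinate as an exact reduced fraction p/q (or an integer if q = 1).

1. D_x = 208/73  [A, F, D are collinear ∩ ED ⟂ AF]
2. D_y = 881/73  [A, F, D are collinear ∩ ED ⟂ AF]
   → D = (208/73, 881/73)

D = (208/73, 881/73)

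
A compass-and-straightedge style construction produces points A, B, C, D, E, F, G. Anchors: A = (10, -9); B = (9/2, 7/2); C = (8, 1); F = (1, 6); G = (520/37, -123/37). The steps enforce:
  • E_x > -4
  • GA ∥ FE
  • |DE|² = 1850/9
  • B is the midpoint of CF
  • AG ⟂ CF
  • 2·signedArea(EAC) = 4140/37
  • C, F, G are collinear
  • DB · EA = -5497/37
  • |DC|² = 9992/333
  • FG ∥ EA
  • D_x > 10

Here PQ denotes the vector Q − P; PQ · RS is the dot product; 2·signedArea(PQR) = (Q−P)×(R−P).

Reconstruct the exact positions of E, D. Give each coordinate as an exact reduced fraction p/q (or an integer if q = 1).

D = (1186/111, -419/111)
E = (-113/37, 12/37)

1. E_x = -113/37  [FG ∥ EA ∩ GA ∥ FE]
2. E_y = 12/37  [FG ∥ EA ∩ GA ∥ FE]
   → E = (-113/37, 12/37)
3. D_x = 1186/111  [line -483/37·x + 345/37·y + 6463/37 = 0 ∩ |DE|² = 1850/9]
4. D_y = -419/111  [line -483/37·x + 345/37·y + 6463/37 = 0 ∩ |DE|² = 1850/9]
   → D = (1186/111, -419/111)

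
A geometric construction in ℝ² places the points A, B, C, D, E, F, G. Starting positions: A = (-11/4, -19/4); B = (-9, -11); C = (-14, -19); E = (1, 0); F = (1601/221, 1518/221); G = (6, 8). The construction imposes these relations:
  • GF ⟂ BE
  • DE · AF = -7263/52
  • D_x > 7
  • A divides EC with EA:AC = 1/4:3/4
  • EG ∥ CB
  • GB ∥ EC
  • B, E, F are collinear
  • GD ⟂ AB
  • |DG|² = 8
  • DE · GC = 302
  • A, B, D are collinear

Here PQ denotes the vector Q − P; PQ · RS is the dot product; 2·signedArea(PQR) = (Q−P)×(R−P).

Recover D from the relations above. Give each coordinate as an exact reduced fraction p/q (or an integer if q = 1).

D = (8, 6)

1. D_x = 8  [A, B, D are collinear ∩ GD ⟂ AB]
2. D_y = 6  [A, B, D are collinear ∩ GD ⟂ AB]
   → D = (8, 6)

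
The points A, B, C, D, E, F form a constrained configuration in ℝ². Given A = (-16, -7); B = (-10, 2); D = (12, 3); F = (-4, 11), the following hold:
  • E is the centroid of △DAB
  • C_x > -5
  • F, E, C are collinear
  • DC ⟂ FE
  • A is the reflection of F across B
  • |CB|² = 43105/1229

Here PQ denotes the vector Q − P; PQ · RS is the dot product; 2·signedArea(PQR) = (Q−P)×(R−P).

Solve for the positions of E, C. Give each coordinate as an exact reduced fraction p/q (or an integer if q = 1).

C = (-5412/1229, 4839/1229)
E = (-14/3, -2/3)

1. E_x = -14/3  [E is the centroid of △DAB]
2. E_y = -2/3  [E is the centroid of △DAB]
   → E = (-14/3, -2/3)
3. C_x = -5412/1229  [F, E, C are collinear ∩ DC ⟂ FE]
4. C_y = 4839/1229  [F, E, C are collinear ∩ DC ⟂ FE]
   → C = (-5412/1229, 4839/1229)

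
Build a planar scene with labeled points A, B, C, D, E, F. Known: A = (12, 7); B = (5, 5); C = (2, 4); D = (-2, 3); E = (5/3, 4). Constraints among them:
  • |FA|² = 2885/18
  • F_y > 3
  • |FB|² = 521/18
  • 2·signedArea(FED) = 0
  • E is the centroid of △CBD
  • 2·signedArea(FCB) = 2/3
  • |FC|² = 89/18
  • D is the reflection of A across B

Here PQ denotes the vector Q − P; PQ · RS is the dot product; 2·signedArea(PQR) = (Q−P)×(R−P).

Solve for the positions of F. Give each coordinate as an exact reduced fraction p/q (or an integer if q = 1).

F = (-1/6, 7/2)

1. F_x = -1/6  [2·signedArea(FED) = 0 ∩ 2·signedArea(FCB) = 2/3]
2. F_y = 7/2  [2·signedArea(FED) = 0 ∩ 2·signedArea(FCB) = 2/3]
   → F = (-1/6, 7/2)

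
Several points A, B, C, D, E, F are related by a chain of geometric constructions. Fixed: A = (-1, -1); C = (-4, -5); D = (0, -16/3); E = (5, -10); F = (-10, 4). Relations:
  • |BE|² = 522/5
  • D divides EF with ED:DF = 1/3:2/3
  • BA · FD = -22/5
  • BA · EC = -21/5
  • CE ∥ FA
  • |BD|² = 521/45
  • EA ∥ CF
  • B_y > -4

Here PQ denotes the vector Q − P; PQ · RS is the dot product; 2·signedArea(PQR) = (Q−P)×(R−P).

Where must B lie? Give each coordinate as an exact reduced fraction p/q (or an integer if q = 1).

B = (-14/5, -17/5)

1. B_x = -14/5  [BA · EC = -21/5 ∩ BA · FD = -22/5]
2. B_y = -17/5  [BA · EC = -21/5 ∩ BA · FD = -22/5]
   → B = (-14/5, -17/5)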